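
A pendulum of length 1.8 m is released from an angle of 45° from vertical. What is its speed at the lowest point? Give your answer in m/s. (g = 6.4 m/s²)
h = L(1 − cosθ) = 1.8(1 − cos45°) = 0.527208 m
v = √(2gh) = √(2·6.4·0.527208) = 2.598 m/s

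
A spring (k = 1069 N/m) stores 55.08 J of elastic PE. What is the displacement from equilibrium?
x = √(2·PE/k) = √(2·55.08/1069) = 0.321 m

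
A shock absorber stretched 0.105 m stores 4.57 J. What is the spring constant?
k = 2·PE/x² = 2·4.57/(0.105)² = 829.0 N/m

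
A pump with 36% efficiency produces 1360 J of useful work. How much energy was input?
W_in = W_out/η = 1360/0.36 = 3778 J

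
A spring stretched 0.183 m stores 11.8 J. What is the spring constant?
k = 2·PE/x² = 2·11.8/(0.183)² = 704.7 N/m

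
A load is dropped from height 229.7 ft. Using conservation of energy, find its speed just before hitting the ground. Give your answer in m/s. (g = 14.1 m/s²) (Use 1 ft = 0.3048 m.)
Convert to SI: h = 70.0126 m
mgh = ½mv² ⇒ v = √(2gh) = √(2·14.1·70.0126) = 44.43 m/s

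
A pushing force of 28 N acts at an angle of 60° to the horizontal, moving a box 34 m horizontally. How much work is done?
W = F·d·cosθ = (28)(34)cos(60°) = 476.0 J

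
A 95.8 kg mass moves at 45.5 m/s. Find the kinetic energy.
KE = ½mv² = ½(95.8)(45.5)² = 99160 J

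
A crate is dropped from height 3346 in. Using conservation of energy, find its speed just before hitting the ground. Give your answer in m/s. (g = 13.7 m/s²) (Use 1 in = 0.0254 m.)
Convert to SI: h = 84.9884 m
mgh = ½mv² ⇒ v = √(2gh) = √(2·13.7·84.9884) = 48.26 m/s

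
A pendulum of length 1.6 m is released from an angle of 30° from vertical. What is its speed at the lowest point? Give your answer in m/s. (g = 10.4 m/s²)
h = L(1 − cosθ) = 1.6(1 − cos30°) = 0.214359 m
v = √(2gh) = √(2·10.4·0.214359) = 2.112 m/s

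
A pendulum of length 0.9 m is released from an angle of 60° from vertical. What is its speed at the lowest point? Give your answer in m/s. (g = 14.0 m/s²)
h = L(1 − cosθ) = 0.9(1 − cos60°) = 0.45 m
v = √(2gh) = √(2·14.0·0.45) = 3.55 m/s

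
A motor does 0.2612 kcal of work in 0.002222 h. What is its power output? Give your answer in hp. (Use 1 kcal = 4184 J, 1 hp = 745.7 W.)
Convert to SI: W = 1092.86 J, t = 7.9992 s
P = W/t = 1092.86/7.9992 = 136.621 W = 0.1832 hp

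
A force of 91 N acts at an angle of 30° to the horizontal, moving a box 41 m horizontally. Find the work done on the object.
W = F·d·cosθ = (91)(41)cos(30°) = 3231 J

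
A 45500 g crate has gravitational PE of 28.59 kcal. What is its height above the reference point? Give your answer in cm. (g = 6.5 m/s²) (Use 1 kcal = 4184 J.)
Convert to SI: m = 45.5 kg, PE = 119621 J
h = PE/(mg) = 119621/(45.5·6.5) = 404.465 m = 40450 cm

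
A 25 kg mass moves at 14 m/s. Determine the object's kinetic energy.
KE = ½mv² = ½(25)(14)² = 2450.0 J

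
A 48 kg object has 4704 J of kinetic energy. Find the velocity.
v = √(2·KE/m) = √(2·4704/48) = 14.0 m/s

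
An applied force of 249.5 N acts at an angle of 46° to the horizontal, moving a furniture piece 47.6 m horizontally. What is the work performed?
W = F·d·cosθ = (249.5)(47.6)cos(46°) = 8250 J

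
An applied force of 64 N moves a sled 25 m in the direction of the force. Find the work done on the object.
W = F·d = (64)(25) = 1600 J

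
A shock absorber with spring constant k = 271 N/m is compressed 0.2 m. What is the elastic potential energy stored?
PE = ½kx² = ½(271)(0.2)² = 5.42 J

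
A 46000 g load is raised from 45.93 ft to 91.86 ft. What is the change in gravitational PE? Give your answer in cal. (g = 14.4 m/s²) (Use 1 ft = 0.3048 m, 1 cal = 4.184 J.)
Convert to SI: m = 46.0 kg, Δh = 13.9995 m
ΔPE = mgΔh = (46.0)(14.4)(13.9995) = 9273.24 J = 2216 cal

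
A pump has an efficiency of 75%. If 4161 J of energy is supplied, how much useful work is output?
W_out = η·W_in = 0.75·4161 = 3120.75 J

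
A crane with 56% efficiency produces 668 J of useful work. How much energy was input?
W_in = W_out/η = 668/0.56 = 1193 J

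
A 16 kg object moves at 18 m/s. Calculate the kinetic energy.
KE = ½mv² = ½(16)(18)² = 2592.0 J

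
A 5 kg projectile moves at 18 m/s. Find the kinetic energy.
KE = ½mv² = ½(5)(18)² = 810.0 J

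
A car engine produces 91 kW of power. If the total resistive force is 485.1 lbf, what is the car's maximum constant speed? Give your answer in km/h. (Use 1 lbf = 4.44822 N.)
Convert to SI: F = 2157.83 N
P = Fv ⇒ v = P/F = 91000 W/2157.83 N = 42.172 m/s = 151.8 km/h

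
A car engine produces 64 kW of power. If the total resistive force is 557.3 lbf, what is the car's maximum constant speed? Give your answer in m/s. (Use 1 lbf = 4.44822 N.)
Convert to SI: F = 2478.99 N
P = Fv ⇒ v = P/F = 64000 W/2478.99 N = 25.82 m/s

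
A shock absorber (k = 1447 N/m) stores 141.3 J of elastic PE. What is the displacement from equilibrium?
x = √(2·PE/k) = √(2·141.3/1447) = 0.4419 m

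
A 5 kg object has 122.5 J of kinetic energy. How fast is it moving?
v = √(2·KE/m) = √(2·122.5/5) = 7.0 m/s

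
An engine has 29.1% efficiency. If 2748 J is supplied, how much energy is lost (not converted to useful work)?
W_lost = W_in(1 − η) = 2748·(1 − 0.291) = 1948 J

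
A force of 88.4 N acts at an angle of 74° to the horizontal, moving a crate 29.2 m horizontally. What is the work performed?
W = F·d·cosθ = (88.4)(29.2)cos(74°) = 711.5 J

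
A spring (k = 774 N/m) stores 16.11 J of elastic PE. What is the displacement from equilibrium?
x = √(2·PE/k) = √(2·16.11/774) = 0.204 m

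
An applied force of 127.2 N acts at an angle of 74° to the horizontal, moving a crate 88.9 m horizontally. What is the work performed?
W = F·d·cosθ = (127.2)(88.9)cos(74°) = 3117 J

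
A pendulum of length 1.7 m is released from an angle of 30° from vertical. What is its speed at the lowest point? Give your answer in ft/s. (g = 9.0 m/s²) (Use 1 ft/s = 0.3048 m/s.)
h = L(1 − cosθ) = 1.7(1 − cos30°) = 0.227757 m
v = √(2gh) = √(2·9.0·0.227757) = 2.02475 m/s = 6.643 ft/s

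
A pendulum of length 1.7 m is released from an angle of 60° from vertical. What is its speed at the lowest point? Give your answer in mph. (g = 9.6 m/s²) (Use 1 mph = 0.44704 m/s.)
h = L(1 − cosθ) = 1.7(1 − cos60°) = 0.85 m
v = √(2gh) = √(2·9.6·0.85) = 4.0398 m/s = 9.037 mph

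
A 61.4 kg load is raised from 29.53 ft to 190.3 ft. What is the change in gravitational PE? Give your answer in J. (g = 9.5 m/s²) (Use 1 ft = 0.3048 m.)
Convert to SI: m = 61.4 kg, Δh = 49.0027 m
ΔPE = mgΔh = (61.4)(9.5)(49.0027) = 28580 J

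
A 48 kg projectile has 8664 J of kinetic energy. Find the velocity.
v = √(2·KE/m) = √(2·8664/48) = 19.0 m/s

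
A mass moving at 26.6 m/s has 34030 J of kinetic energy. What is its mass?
m = 2·KE/v² = 2·34030/(26.6)² = 96.19 kg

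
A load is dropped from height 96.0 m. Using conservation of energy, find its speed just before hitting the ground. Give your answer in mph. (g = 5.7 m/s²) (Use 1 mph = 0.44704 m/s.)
mgh = ½mv² ⇒ v = √(2gh) = √(2·5.7·96.0) = 33.0817 m/s = 74.0 mph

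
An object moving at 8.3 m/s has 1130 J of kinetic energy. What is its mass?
m = 2·KE/v² = 2·1130/(8.3)² = 32.81 kg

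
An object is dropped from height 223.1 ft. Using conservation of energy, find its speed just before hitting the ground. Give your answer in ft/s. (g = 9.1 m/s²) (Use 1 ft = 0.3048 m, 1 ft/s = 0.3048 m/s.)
Convert to SI: h = 68.0009 m
mgh = ½mv² ⇒ v = √(2gh) = √(2·9.1·68.0009) = 35.1798 m/s = 115.4 ft/s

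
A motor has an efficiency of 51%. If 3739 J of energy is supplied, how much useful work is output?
W_out = η·W_in = 0.51·3739 = 1906.89 J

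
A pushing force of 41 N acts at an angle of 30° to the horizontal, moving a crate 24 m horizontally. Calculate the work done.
W = F·d·cosθ = (41)(24)cos(30°) = 852.2 J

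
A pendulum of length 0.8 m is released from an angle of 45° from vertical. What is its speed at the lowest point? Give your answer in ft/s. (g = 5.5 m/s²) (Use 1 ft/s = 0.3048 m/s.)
h = L(1 − cosθ) = 0.8(1 − cos45°) = 0.234315 m
v = √(2gh) = √(2·5.5·0.234315) = 1.60545 m/s = 5.267 ft/s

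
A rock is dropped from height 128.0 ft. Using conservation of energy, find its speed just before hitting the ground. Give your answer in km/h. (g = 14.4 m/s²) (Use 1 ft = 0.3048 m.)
Convert to SI: h = 39.0144 m
mgh = ½mv² ⇒ v = √(2gh) = √(2·14.4·39.0144) = 33.5204 m/s = 120.7 km/h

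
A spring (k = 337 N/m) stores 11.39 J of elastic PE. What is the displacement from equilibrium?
x = √(2·PE/k) = √(2·11.39/337) = 0.26 m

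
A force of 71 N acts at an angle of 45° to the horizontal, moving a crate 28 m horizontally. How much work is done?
W = F·d·cosθ = (71)(28)cos(45°) = 1406 J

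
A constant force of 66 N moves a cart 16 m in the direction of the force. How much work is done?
W = F·d = (66)(16) = 1056 J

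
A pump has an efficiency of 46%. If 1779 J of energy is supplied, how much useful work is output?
W_out = η·W_in = 0.46·1779 = 818.34 J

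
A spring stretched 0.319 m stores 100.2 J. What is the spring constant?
k = 2·PE/x² = 2·100.2/(0.319)² = 1969 N/m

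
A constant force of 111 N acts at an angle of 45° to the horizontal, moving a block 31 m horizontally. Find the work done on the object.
W = F·d·cosθ = (111)(31)cos(45°) = 2433 J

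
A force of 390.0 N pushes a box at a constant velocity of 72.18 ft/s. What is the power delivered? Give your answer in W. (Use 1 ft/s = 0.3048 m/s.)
Convert to SI: F = 390.0 N, v = 22.0005 m/s
P = Fv = (390.0)(22.0005) = 8580 W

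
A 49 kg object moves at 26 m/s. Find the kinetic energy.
KE = ½mv² = ½(49)(26)² = 16562.0 J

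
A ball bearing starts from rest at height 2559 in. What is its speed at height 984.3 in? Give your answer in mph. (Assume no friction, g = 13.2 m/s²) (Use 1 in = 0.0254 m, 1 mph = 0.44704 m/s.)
Convert to SI: h₁−h₂ = 39.9974 m
mgh₁ = mgh₂ + ½mv² ⇒ v = √(2g(h₁−h₂)) = √(2·13.2·39.9974) = 32.4951 m/s = 72.69 mph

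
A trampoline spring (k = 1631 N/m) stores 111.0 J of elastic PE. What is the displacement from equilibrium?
x = √(2·PE/k) = √(2·111.0/1631) = 0.3689 m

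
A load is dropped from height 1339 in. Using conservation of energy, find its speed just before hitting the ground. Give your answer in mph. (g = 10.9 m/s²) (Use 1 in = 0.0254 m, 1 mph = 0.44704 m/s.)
Convert to SI: h = 34.0106 m
mgh = ½mv² ⇒ v = √(2gh) = √(2·10.9·34.0106) = 27.2292 m/s = 60.91 mph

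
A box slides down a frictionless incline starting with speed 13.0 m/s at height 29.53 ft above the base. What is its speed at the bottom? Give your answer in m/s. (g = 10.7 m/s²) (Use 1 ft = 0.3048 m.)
Convert to SI: v₀ = 13.0 m/s, h = 9.00074 m
½mv₀² + mgh = ½mv² ⇒ v = √(v₀² + 2gh) = √(13.0² + 2·10.7·9.00074) = 19.02 m/s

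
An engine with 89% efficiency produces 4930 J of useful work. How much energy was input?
W_in = W_out/η = 4930/0.89 = 5539 J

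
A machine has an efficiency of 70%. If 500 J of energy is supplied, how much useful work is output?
W_out = η·W_in = 0.7·500 = 350.0 J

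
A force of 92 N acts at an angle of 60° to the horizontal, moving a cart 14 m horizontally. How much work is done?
W = F·d·cosθ = (92)(14)cos(60°) = 644.0 J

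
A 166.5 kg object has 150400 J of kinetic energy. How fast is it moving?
v = √(2·KE/m) = √(2·150400/166.5) = 42.5 m/s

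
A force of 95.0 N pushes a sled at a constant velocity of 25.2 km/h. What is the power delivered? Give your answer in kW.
Convert to SI: F = 95.0 N, v = 7.0 m/s
P = Fv = (95.0)(7.0) = 665.0 W = 0.665 kW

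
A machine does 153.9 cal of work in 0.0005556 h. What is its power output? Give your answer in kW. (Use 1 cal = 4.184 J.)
Convert to SI: W = 643.918 J, t = 2.00016 s
P = W/t = 643.918/2.00016 = 321.933 W = 0.3219 kW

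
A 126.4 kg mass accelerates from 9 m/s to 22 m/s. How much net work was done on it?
W = ΔKE = ½m(v₂² − v₁²) = ½(126.4)(22² − 9²) = 25469.6 J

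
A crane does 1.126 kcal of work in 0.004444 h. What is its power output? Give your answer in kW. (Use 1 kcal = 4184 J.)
Convert to SI: W = 4711.18 J, t = 15.9984 s
P = W/t = 4711.18/15.9984 = 294.478 W = 0.2945 kW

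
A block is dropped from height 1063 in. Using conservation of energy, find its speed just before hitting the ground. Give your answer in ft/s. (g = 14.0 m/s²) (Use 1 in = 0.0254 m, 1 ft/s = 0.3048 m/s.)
Convert to SI: h = 27.0002 m
mgh = ½mv² ⇒ v = √(2gh) = √(2·14.0·27.0002) = 27.4956 m/s = 90.21 ft/s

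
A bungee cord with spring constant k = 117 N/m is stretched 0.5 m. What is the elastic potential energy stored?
PE = ½kx² = ½(117)(0.5)² = 14.63 J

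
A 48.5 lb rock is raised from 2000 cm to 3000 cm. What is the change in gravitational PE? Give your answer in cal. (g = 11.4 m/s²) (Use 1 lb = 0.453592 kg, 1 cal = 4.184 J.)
Convert to SI: m = 21.9992 kg, Δh = 10.0 m
ΔPE = mgΔh = (21.9992)(11.4)(10.0) = 2507.91 J = 599.4 cal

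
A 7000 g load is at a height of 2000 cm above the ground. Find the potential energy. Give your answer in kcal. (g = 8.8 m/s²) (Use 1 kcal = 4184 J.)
Convert to SI: m = 7.0 kg, h = 20.0 m
PE = mgh = (7.0)(8.8)(20.0) = 1232.0 J = 0.2945 kcal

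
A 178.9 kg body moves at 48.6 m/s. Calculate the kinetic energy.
KE = ½mv² = ½(178.9)(48.6)² = 211300 J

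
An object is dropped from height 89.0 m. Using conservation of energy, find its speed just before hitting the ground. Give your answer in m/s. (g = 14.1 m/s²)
mgh = ½mv² ⇒ v = √(2gh) = √(2·14.1·89.0) = 50.1 m/s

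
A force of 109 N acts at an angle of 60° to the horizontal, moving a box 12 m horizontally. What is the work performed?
W = F·d·cosθ = (109)(12)cos(60°) = 654.0 J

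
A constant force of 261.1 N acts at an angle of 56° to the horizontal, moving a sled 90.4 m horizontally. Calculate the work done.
W = F·d·cosθ = (261.1)(90.4)cos(56°) = 13200 J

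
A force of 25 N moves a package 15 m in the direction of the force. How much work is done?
W = F·d = (25)(15) = 375.0 J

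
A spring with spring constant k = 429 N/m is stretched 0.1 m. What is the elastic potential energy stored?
PE = ½kx² = ½(429)(0.1)² = 2.145 J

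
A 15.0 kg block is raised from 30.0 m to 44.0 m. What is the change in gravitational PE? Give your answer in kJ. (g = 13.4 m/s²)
ΔPE = mgΔh = (15.0)(13.4)(14.0) = 2814.0 J = 2.814 kJ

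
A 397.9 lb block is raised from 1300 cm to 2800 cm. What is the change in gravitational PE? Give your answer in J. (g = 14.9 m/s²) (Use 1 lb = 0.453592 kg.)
Convert to SI: m = 180.484 kg, Δh = 15.0 m
ΔPE = mgΔh = (180.484)(14.9)(15.0) = 40340 J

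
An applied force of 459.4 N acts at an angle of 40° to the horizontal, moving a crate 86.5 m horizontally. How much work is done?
W = F·d·cosθ = (459.4)(86.5)cos(40°) = 30440 J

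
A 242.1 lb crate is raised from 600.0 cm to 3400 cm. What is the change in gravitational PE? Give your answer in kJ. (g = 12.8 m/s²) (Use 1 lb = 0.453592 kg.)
Convert to SI: m = 109.815 kg, Δh = 28.0 m
ΔPE = mgΔh = (109.815)(12.8)(28.0) = 39357.6 J = 39.36 kJ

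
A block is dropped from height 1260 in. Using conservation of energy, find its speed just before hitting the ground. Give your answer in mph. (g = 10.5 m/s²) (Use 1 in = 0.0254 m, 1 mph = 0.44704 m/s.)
Convert to SI: h = 32.004 m
mgh = ½mv² ⇒ v = √(2gh) = √(2·10.5·32.004) = 25.9246 m/s = 57.99 mph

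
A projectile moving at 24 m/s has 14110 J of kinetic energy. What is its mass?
m = 2·KE/v² = 2·14110/(24)² = 48.99 kg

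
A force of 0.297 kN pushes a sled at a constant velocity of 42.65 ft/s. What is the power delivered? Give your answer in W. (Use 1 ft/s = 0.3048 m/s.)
Convert to SI: F = 297.0 N, v = 12.9997 m/s
P = Fv = (297.0)(12.9997) = 3861 W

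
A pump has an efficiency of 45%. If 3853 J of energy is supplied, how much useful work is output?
W_out = η·W_in = 0.45·3853 = 1733.85 J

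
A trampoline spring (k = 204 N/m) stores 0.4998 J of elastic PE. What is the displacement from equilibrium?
x = √(2·PE/k) = √(2·0.4998/204) = 0.07 m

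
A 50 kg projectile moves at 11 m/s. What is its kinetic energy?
KE = ½mv² = ½(50)(11)² = 3025.0 J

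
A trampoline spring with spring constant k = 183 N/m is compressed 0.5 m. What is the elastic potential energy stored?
PE = ½kx² = ½(183)(0.5)² = 22.88 J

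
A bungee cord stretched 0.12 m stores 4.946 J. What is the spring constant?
k = 2·PE/x² = 2·4.946/(0.12)² = 686.9 N/m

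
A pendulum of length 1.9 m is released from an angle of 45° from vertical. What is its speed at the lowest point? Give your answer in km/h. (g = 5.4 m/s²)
h = L(1 − cosθ) = 1.9(1 − cos45°) = 0.556497 m
v = √(2gh) = √(2·5.4·0.556497) = 2.45156 m/s = 8.826 km/h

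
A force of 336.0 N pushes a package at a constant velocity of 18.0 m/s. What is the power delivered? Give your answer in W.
P = Fv = (336.0)(18.0) = 6048 W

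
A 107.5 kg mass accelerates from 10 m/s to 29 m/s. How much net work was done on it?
W = ΔKE = ½m(v₂² − v₁²) = ½(107.5)(29² − 10²) = 39828.75 J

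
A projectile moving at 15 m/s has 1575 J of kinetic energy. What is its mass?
m = 2·KE/v² = 2·1575/(15)² = 14.0 kg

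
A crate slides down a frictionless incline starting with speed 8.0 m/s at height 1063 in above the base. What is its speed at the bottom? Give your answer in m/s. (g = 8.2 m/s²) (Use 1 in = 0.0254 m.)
Convert to SI: v₀ = 8.0 m/s, h = 27.0002 m
½mv₀² + mgh = ½mv² ⇒ v = √(v₀² + 2gh) = √(8.0² + 2·8.2·27.0002) = 22.51 m/s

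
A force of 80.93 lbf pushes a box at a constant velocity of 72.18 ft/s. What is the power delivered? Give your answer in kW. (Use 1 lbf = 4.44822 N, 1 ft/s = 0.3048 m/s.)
Convert to SI: F = 359.994 N, v = 22.0005 m/s
P = Fv = (359.994)(22.0005) = 7920.04 W = 7.92 kW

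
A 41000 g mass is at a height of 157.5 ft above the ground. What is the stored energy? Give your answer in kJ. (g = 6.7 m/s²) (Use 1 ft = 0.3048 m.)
Convert to SI: m = 41.0 kg, h = 48.006 m
PE = mgh = (41.0)(6.7)(48.006) = 13187.2 J = 13.19 kJ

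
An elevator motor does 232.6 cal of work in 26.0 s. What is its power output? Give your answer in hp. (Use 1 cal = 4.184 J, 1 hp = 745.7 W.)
Convert to SI: W = 973.198 J, t = 26.0 s
P = W/t = 973.198/26.0 = 37.4307 W = 0.0502 hp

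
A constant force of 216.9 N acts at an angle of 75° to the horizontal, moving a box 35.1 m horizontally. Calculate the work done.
W = F·d·cosθ = (216.9)(35.1)cos(75°) = 1970 J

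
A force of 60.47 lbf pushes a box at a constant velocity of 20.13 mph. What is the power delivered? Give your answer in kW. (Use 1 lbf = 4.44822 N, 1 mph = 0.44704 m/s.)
Convert to SI: F = 268.984 N, v = 8.99892 m/s
P = Fv = (268.984)(8.99892) = 2420.56 W = 2.421 kW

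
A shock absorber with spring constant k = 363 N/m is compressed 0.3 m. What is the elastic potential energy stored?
PE = ½kx² = ½(363)(0.3)² = 16.34 J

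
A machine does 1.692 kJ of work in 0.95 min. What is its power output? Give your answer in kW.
Convert to SI: W = 1692.0 J, t = 57.0 s
P = W/t = 1692.0/57.0 = 29.6842 W = 0.02968 kW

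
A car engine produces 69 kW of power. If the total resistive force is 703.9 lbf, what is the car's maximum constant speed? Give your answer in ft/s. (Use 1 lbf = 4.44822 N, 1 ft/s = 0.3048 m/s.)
Convert to SI: F = 3131.1 N
P = Fv ⇒ v = P/F = 69000 W/3131.1 N = 22.037 m/s = 72.3 ft/s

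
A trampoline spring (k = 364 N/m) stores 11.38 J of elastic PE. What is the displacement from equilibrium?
x = √(2·PE/k) = √(2·11.38/364) = 0.2501 m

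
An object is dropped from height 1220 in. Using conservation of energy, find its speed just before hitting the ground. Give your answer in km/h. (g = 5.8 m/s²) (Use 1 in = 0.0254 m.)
Convert to SI: h = 30.988 m
mgh = ½mv² ⇒ v = √(2gh) = √(2·5.8·30.988) = 18.9595 m/s = 68.25 km/h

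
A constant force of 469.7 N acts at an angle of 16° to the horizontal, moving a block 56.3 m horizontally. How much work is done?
W = F·d·cosθ = (469.7)(56.3)cos(16°) = 25420 J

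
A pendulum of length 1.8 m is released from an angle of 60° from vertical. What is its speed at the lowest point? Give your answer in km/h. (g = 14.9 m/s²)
h = L(1 − cosθ) = 1.8(1 − cos60°) = 0.9 m
v = √(2gh) = √(2·14.9·0.9) = 5.1788 m/s = 18.64 km/h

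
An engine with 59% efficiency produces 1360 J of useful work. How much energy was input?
W_in = W_out/η = 1360/0.59 = 2305 J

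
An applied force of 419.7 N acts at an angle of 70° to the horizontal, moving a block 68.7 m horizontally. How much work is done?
W = F·d·cosθ = (419.7)(68.7)cos(70°) = 9862 J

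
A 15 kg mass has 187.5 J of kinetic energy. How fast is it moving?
v = √(2·KE/m) = √(2·187.5/15) = 5.0 m/s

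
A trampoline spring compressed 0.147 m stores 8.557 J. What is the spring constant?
k = 2·PE/x² = 2·8.557/(0.147)² = 792.0 N/m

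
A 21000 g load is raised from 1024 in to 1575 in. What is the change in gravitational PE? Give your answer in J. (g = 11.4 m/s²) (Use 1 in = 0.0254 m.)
Convert to SI: m = 21.0 kg, Δh = 13.9954 m
ΔPE = mgΔh = (21.0)(11.4)(13.9954) = 3350 J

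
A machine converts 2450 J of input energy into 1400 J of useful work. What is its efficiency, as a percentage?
η = W_out/W_in = 1400/2450 = 57.14%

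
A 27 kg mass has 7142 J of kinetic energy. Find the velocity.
v = √(2·KE/m) = √(2·7142/27) = 23.0 m/s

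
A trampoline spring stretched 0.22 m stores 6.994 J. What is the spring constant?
k = 2·PE/x² = 2·6.994/(0.22)² = 289.0 N/m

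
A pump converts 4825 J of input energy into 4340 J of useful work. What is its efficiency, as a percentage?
η = W_out/W_in = 4340/4825 = 89.95%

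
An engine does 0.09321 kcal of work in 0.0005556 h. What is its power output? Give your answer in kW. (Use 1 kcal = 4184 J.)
Convert to SI: W = 389.991 J, t = 2.00016 s
P = W/t = 389.991/2.00016 = 194.98 W = 0.195 kW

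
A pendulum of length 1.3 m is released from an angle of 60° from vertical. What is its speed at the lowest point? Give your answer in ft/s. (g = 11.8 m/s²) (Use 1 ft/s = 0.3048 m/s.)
h = L(1 − cosθ) = 1.3(1 − cos60°) = 0.65 m
v = √(2gh) = √(2·11.8·0.65) = 3.91663 m/s = 12.85 ft/s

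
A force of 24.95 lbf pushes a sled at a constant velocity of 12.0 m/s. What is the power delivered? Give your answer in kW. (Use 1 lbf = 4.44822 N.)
Convert to SI: F = 110.983 N, v = 12.0 m/s
P = Fv = (110.983)(12.0) = 1331.8 W = 1.332 kW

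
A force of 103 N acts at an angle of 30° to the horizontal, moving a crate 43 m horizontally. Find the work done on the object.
W = F·d·cosθ = (103)(43)cos(30°) = 3836 J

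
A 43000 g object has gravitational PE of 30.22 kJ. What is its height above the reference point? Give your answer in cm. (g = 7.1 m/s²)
Convert to SI: m = 43.0 kg, PE = 30220.0 J
h = PE/(mg) = 30220.0/(43.0·7.1) = 98.9846 m = 9898 cm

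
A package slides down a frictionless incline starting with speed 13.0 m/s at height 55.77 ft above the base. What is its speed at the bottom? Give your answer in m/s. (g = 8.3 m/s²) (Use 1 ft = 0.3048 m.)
Convert to SI: v₀ = 13.0 m/s, h = 16.9987 m
½mv₀² + mgh = ½mv² ⇒ v = √(v₀² + 2gh) = √(13.0² + 2·8.3·16.9987) = 21.24 m/s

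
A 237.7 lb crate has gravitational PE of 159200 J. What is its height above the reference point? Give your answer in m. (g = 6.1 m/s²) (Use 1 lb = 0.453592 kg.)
Convert to SI: m = 107.819 kg, PE = 159200 J
h = PE/(mg) = 159200/(107.819·6.1) = 242.1 m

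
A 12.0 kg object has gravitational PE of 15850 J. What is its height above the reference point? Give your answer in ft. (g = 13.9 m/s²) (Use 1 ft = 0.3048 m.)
h = PE/(mg) = 15850.0/(12.0·13.9) = 95.024 m = 311.8 ft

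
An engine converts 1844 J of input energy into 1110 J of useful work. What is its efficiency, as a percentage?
η = W_out/W_in = 1110/1844 = 60.2%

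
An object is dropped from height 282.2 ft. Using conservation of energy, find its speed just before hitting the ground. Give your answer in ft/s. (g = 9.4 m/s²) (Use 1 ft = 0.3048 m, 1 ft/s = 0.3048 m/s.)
Convert to SI: h = 86.0146 m
mgh = ½mv² ⇒ v = √(2gh) = √(2·9.4·86.0146) = 40.2129 m/s = 131.9 ft/s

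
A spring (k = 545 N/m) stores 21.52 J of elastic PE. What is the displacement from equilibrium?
x = √(2·PE/k) = √(2·21.52/545) = 0.281 m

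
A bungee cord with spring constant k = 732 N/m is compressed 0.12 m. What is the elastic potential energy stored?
PE = ½kx² = ½(732)(0.12)² = 5.27 J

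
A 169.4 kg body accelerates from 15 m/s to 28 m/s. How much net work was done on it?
W = ΔKE = ½m(v₂² − v₁²) = ½(169.4)(28² − 15²) = 47347.3 J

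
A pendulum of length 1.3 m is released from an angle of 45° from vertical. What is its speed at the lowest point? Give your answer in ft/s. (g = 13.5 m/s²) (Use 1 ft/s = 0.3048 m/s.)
h = L(1 − cosθ) = 1.3(1 − cos45°) = 0.380761 m
v = √(2gh) = √(2·13.5·0.380761) = 3.20633 m/s = 10.52 ft/s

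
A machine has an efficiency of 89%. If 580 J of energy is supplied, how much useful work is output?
W_out = η·W_in = 0.89·580 = 516.2 J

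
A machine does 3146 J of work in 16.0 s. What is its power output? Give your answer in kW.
P = W/t = 3146.0/16.0 = 196.625 W = 0.1966 kW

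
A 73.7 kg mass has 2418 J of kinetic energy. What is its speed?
v = √(2·KE/m) = √(2·2418/73.7) = 8.1 m/s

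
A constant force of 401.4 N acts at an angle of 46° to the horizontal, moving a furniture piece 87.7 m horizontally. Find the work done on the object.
W = F·d·cosθ = (401.4)(87.7)cos(46°) = 24450 J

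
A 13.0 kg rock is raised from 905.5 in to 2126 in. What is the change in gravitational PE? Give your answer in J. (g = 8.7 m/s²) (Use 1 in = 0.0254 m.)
Convert to SI: m = 13.0 kg, Δh = 31.0007 m
ΔPE = mgΔh = (13.0)(8.7)(31.0007) = 3506 J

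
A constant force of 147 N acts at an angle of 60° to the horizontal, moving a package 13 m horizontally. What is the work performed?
W = F·d·cosθ = (147)(13)cos(60°) = 955.5 J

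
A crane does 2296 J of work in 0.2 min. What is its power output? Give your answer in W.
Convert to SI: W = 2296.0 J, t = 12.0 s
P = W/t = 2296.0/12.0 = 191.3 W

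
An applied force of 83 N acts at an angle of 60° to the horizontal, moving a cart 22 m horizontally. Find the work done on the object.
W = F·d·cosθ = (83)(22)cos(60°) = 913.0 J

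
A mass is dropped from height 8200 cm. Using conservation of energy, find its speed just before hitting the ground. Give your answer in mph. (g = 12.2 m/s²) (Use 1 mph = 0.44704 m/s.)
Convert to SI: h = 82.0 m
mgh = ½mv² ⇒ v = √(2gh) = √(2·12.2·82.0) = 44.7303 m/s = 100.1 mph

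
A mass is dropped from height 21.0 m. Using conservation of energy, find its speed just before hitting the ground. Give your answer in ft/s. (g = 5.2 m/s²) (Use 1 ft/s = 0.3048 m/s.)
mgh = ½mv² ⇒ v = √(2gh) = √(2·5.2·21.0) = 14.7784 m/s = 48.49 ft/s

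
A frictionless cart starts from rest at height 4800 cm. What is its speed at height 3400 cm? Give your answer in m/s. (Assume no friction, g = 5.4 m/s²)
Convert to SI: h₁−h₂ = 14.0 m
mgh₁ = mgh₂ + ½mv² ⇒ v = √(2g(h₁−h₂)) = √(2·5.4·14.0) = 12.3 m/s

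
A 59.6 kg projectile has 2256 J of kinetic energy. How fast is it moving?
v = √(2·KE/m) = √(2·2256/59.6) = 8.701 m/s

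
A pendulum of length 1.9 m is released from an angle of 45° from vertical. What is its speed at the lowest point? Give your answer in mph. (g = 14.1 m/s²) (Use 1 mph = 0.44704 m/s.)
h = L(1 − cosθ) = 1.9(1 − cos45°) = 0.556497 m
v = √(2gh) = √(2·14.1·0.556497) = 3.96147 m/s = 8.862 mph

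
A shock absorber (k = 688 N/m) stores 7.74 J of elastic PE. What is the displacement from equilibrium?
x = √(2·PE/k) = √(2·7.74/688) = 0.15 m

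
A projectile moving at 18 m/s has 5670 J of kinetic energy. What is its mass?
m = 2·KE/v² = 2·5670/(18)² = 35.0 kg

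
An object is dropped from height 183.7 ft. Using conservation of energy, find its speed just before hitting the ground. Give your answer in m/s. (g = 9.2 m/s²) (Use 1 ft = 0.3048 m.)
Convert to SI: h = 55.9918 m
mgh = ½mv² ⇒ v = √(2gh) = √(2·9.2·55.9918) = 32.1 m/s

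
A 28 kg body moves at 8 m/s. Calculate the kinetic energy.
KE = ½mv² = ½(28)(8)² = 896.0 J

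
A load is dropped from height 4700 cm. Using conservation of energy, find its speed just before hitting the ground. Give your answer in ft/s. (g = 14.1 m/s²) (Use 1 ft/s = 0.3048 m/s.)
Convert to SI: h = 47.0 m
mgh = ½mv² ⇒ v = √(2gh) = √(2·14.1·47.0) = 36.406 m/s = 119.4 ft/s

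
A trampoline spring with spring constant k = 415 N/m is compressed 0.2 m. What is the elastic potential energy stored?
PE = ½kx² = ½(415)(0.2)² = 8.3 J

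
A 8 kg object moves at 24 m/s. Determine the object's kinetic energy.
KE = ½mv² = ½(8)(24)² = 2304.0 J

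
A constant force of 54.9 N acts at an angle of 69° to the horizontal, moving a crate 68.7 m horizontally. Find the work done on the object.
W = F·d·cosθ = (54.9)(68.7)cos(69°) = 1352 J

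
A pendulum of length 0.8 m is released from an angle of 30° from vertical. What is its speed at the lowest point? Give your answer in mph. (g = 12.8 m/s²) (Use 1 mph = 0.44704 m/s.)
h = L(1 − cosθ) = 0.8(1 − cos30°) = 0.10718 m
v = √(2gh) = √(2·12.8·0.10718) = 1.65644 m/s = 3.705 mph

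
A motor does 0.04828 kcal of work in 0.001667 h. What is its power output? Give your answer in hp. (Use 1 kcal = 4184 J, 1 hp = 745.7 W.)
Convert to SI: W = 202.004 J, t = 6.0012 s
P = W/t = 202.004/6.0012 = 33.6605 W = 0.04514 hp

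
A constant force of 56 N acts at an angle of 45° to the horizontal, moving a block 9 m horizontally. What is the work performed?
W = F·d·cosθ = (56)(9)cos(45°) = 356.4 J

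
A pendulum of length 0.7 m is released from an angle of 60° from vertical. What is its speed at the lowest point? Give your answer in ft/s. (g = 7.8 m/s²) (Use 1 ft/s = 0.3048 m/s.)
h = L(1 − cosθ) = 0.7(1 − cos60°) = 0.35 m
v = √(2gh) = √(2·7.8·0.35) = 2.33666 m/s = 7.666 ft/s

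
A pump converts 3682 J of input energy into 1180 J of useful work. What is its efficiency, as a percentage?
η = W_out/W_in = 1180/3682 = 32.05%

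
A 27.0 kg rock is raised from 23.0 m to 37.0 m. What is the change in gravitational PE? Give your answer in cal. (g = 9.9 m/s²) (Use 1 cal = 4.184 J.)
ΔPE = mgΔh = (27.0)(9.9)(14.0) = 3742.2 J = 894.4 cal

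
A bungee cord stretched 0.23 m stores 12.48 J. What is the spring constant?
k = 2·PE/x² = 2·12.48/(0.23)² = 471.8 N/m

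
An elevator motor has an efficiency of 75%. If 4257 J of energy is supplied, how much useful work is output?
W_out = η·W_in = 0.75·4257 = 3192.75 J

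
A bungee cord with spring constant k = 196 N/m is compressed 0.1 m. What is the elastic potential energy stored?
PE = ½kx² = ½(196)(0.1)² = 0.98 J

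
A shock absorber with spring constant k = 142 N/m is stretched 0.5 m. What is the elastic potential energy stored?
PE = ½kx² = ½(142)(0.5)² = 17.75 J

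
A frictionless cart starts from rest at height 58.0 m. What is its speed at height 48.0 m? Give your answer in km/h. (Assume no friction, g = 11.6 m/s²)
mgh₁ = mgh₂ + ½mv² ⇒ v = √(2g(h₁−h₂)) = √(2·11.6·10.0) = 15.2315 m/s = 54.83 km/h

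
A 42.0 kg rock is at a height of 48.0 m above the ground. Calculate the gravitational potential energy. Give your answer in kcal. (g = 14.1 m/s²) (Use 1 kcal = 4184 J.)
PE = mgh = (42.0)(14.1)(48.0) = 28425.6 J = 6.794 kcal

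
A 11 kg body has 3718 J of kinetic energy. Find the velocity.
v = √(2·KE/m) = √(2·3718/11) = 26.0 m/s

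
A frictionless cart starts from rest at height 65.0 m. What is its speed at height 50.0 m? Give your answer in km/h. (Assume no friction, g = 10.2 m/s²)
mgh₁ = mgh₂ + ½mv² ⇒ v = √(2g(h₁−h₂)) = √(2·10.2·15.0) = 17.4929 m/s = 62.97 km/h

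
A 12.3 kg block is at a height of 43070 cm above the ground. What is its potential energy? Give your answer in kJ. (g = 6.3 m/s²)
Convert to SI: m = 12.3 kg, h = 430.7 m
PE = mgh = (12.3)(6.3)(430.7) = 33374.9 J = 33.37 kJ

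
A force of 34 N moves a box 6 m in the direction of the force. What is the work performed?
W = F·d = (34)(6) = 204.0 J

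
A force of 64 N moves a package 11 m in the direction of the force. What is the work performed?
W = F·d = (64)(11) = 704.0 J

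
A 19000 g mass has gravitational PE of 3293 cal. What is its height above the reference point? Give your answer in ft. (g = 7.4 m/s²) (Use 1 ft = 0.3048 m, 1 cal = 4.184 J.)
Convert to SI: m = 19.0 kg, PE = 13777.9 J
h = PE/(mg) = 13777.9/(19.0·7.4) = 97.9937 m = 321.5 ft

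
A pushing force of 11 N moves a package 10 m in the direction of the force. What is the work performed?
W = F·d = (11)(10) = 110.0 J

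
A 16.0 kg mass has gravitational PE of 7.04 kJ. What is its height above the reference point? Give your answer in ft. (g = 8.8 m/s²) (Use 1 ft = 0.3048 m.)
Convert to SI: m = 16.0 kg, PE = 7040.0 J
h = PE/(mg) = 7040.0/(16.0·8.8) = 50.0 m = 164.0 ft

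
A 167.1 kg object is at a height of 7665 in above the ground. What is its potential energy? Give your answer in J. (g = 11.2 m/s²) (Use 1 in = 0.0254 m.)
Convert to SI: m = 167.1 kg, h = 194.691 m
PE = mgh = (167.1)(11.2)(194.691) = 364400 J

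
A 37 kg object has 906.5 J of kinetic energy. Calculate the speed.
v = √(2·KE/m) = √(2·906.5/37) = 7.0 m/s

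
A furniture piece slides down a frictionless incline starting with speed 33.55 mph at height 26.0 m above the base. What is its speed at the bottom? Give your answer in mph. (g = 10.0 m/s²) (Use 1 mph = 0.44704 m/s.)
Convert to SI: v₀ = 14.9982 m/s, h = 26.0 m
½mv₀² + mgh = ½mv² ⇒ v = √(v₀² + 2gh) = √(14.9982² + 2·10.0·26.0) = 27.2937 m/s = 61.05 mph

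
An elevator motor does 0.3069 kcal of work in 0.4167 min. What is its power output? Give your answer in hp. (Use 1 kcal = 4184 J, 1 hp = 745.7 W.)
Convert to SI: W = 1284.07 J, t = 25.002 s
P = W/t = 1284.07/25.002 = 51.3587 W = 0.06887 hp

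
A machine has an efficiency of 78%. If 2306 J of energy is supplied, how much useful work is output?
W_out = η·W_in = 0.78·2306 = 1798.68 J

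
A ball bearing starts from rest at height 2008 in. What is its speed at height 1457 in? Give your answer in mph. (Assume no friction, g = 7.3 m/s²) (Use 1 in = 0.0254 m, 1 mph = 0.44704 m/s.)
Convert to SI: h₁−h₂ = 13.9954 m
mgh₁ = mgh₂ + ½mv² ⇒ v = √(2g(h₁−h₂)) = √(2·7.3·13.9954) = 14.2945 m/s = 31.98 mph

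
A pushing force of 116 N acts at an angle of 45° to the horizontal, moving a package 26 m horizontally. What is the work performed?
W = F·d·cosθ = (116)(26)cos(45°) = 2133 J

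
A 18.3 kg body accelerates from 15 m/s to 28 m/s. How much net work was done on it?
W = ΔKE = ½m(v₂² − v₁²) = ½(18.3)(28² − 15²) = 5114.85 J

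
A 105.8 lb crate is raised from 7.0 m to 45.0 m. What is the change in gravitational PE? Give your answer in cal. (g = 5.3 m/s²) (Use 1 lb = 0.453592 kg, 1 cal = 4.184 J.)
Convert to SI: m = 47.99 kg, Δh = 38.0 m
ΔPE = mgΔh = (47.99)(5.3)(38.0) = 9665.19 J = 2310 cal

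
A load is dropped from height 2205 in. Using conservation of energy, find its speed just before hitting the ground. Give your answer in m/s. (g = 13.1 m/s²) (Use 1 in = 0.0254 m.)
Convert to SI: h = 56.007 m
mgh = ½mv² ⇒ v = √(2gh) = √(2·13.1·56.007) = 38.31 m/s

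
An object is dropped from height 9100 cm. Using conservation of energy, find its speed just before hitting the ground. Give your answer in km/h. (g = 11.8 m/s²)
Convert to SI: h = 91.0 m
mgh = ½mv² ⇒ v = √(2gh) = √(2·11.8·91.0) = 46.3422 m/s = 166.8 km/h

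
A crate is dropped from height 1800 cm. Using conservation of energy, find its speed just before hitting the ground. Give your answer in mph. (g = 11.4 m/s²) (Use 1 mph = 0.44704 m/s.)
Convert to SI: h = 18.0 m
mgh = ½mv² ⇒ v = √(2gh) = √(2·11.4·18.0) = 20.2583 m/s = 45.32 mph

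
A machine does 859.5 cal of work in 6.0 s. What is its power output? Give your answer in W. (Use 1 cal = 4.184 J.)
Convert to SI: W = 3596.15 J, t = 6.0 s
P = W/t = 3596.15/6.0 = 599.4 W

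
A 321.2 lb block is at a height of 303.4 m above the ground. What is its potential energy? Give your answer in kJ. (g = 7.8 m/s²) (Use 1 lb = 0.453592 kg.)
Convert to SI: m = 145.694 kg, h = 303.4 m
PE = mgh = (145.694)(7.8)(303.4) = 344787 J = 344.8 kJ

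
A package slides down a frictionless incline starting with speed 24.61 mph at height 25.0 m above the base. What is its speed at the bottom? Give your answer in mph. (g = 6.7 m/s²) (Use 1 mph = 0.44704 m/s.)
Convert to SI: v₀ = 11.0017 m/s, h = 25.0 m
½mv₀² + mgh = ½mv² ⇒ v = √(v₀² + 2gh) = √(11.0017² + 2·6.7·25.0) = 21.355 m/s = 47.77 mph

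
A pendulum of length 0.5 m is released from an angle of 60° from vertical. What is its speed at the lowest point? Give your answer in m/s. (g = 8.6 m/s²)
h = L(1 − cosθ) = 0.5(1 − cos60°) = 0.25 m
v = √(2gh) = √(2·8.6·0.25) = 2.074 m/s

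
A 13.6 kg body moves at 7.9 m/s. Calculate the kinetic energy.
KE = ½mv² = ½(13.6)(7.9)² = 424.4 J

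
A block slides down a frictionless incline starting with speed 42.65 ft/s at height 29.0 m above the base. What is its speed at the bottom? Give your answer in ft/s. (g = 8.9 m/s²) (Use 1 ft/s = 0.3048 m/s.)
Convert to SI: v₀ = 12.9997 m/s, h = 29.0 m
½mv₀² + mgh = ½mv² ⇒ v = √(v₀² + 2gh) = √(12.9997² + 2·8.9·29.0) = 26.1762 m/s = 85.88 ft/s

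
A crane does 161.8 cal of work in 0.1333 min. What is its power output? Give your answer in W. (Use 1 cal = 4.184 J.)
Convert to SI: W = 676.971 J, t = 7.998 s
P = W/t = 676.971/7.998 = 84.64 W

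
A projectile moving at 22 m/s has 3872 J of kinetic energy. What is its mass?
m = 2·KE/v² = 2·3872/(22)² = 16.0 kg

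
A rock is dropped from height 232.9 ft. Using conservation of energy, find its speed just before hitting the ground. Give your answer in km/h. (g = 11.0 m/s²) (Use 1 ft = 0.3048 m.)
Convert to SI: h = 70.9879 m
mgh = ½mv² ⇒ v = √(2gh) = √(2·11.0·70.9879) = 39.5188 m/s = 142.3 km/h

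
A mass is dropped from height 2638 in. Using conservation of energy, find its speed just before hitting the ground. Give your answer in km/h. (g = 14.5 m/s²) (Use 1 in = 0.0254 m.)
Convert to SI: h = 67.0052 m
mgh = ½mv² ⇒ v = √(2gh) = √(2·14.5·67.0052) = 44.0812 m/s = 158.7 km/h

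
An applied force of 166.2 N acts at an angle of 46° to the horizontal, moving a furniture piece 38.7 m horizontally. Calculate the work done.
W = F·d·cosθ = (166.2)(38.7)cos(46°) = 4468 J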